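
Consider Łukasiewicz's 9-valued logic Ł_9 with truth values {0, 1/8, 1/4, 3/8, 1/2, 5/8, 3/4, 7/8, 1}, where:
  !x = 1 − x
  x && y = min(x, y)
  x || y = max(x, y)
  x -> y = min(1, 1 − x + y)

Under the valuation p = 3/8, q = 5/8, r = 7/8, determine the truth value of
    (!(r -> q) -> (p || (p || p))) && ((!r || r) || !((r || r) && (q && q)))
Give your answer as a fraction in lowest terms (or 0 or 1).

7/8

r -> q = 7/8 -> 5/8 = 3/4
!(r -> q) = !3/4 = 1/4
p || p = 3/8 || 3/8 = 3/8
p || (p || p) = 3/8 || 3/8 = 3/8
!(r -> q) -> (p || (p || p)) = 1/4 -> 3/8 = 1
!r = !7/8 = 1/8
!r || r = 1/8 || 7/8 = 7/8
r || r = 7/8 || 7/8 = 7/8
q && q = 5/8 && 5/8 = 5/8
(r || r) && (q && q) = 7/8 && 5/8 = 5/8
!((r || r) && (q && q)) = !5/8 = 3/8
(!r || r) || !((r || r) && (q && q)) = 7/8 || 3/8 = 7/8
(!(r -> q) -> (p || (p || p))) && ((!r || r) || !((r || r) && (q && q))) = 1 && 7/8 = 7/8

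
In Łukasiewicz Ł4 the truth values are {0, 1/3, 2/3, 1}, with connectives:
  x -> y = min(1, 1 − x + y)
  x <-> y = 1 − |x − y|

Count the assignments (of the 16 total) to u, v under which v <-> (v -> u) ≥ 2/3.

u = 0, v = 0 ↦ 0  <
u = 0, v = 1/3 ↦ 2/3  ≥
u = 0, v = 2/3 ↦ 2/3  ≥
u = 0, v = 1 ↦ 0  <
u = 1/3, v = 0 ↦ 0  <
u = 1/3, v = 1/3 ↦ 1/3  <
u = 1/3, v = 2/3 ↦ 1  ≥
u = 1/3, v = 1 ↦ 1/3  <
u = 2/3, v = 0 ↦ 0  <
u = 2/3, v = 1/3 ↦ 1/3  <
u = 2/3, v = 2/3 ↦ 2/3  ≥
u = 2/3, v = 1 ↦ 2/3  ≥
u = 1, v = 0 ↦ 0  <
u = 1, v = 1/3 ↦ 1/3  <
u = 1, v = 2/3 ↦ 2/3  ≥
u = 1, v = 1 ↦ 1  ≥
So 7 of the 16 assignments meet the threshold.

7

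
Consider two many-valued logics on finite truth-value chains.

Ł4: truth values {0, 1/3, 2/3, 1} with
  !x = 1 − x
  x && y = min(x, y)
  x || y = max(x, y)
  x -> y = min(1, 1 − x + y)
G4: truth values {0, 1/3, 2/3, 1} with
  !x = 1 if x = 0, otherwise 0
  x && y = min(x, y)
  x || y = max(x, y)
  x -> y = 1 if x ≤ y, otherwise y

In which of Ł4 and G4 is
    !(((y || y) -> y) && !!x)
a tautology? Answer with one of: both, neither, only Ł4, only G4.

neither

In Ł4: at x = 1/3, y = 0 the value is 2/3 — not a tautology.
In G4: at x = 1/3, y = 0 the value is 0 — not a tautology.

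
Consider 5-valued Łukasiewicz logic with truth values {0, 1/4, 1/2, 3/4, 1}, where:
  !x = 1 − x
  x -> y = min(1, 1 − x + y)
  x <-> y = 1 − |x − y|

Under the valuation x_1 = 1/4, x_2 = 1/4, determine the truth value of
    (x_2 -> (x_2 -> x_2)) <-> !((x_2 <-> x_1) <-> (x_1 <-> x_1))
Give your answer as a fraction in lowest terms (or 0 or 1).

0

x_2 -> x_2 = 1/4 -> 1/4 = 1
x_2 -> (x_2 -> x_2) = 1/4 -> 1 = 1
x_2 <-> x_1 = 1/4 <-> 1/4 = 1
x_1 <-> x_1 = 1/4 <-> 1/4 = 1
(x_2 <-> x_1) <-> (x_1 <-> x_1) = 1 <-> 1 = 1
!((x_2 <-> x_1) <-> (x_1 <-> x_1)) = !1 = 0
(x_2 -> (x_2 -> x_2)) <-> !((x_2 <-> x_1) <-> (x_1 <-> x_1)) = 1 <-> 0 = 0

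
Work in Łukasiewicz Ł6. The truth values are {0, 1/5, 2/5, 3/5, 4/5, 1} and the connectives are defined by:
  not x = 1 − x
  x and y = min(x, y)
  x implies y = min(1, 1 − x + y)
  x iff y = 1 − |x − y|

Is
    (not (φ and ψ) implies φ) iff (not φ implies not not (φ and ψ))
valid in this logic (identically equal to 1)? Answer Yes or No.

At φ = 3/5, ψ = 2/5, for instance:
φ and ψ = 3/5 and 2/5 = 2/5
not (φ and ψ) = not 2/5 = 3/5
not (φ and ψ) implies φ = 3/5 implies 3/5 = 1
not φ = not 3/5 = 2/5
not not (φ and ψ) = not 3/5 = 2/5
not φ implies not not (φ and ψ) = 2/5 implies 2/5 = 1
(not (φ and ψ) implies φ) iff (not φ implies not not (φ and ψ)) = 1 iff 1 = 1
and checking the remaining 35 assignments likewise gives ≥ 1 in every case.

Yes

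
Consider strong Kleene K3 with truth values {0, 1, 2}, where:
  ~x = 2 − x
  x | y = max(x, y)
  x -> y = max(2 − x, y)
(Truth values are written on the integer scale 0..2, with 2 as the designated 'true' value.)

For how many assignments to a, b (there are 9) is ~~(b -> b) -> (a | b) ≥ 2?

5

a = 0, b = 0 ↦ 0  <
a = 0, b = 1 ↦ 1  <
a = 0, b = 2 ↦ 2  ≥
a = 1, b = 0 ↦ 1  <
a = 1, b = 1 ↦ 1  <
a = 1, b = 2 ↦ 2  ≥
a = 2, b = 0 ↦ 2  ≥
a = 2, b = 1 ↦ 2  ≥
a = 2, b = 2 ↦ 2  ≥
So 5 of the 9 assignments meet the threshold.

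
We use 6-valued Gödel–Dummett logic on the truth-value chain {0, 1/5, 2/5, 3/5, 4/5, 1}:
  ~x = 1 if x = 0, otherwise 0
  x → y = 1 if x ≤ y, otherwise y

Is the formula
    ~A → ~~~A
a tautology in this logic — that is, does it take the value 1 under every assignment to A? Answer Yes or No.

A = 0 ↦ 1
A = 1/5 ↦ 1
A = 2/5 ↦ 1
A = 3/5 ↦ 1
A = 4/5 ↦ 1
A = 1 ↦ 1
Every assignment gives a value ≥ 1.

Yes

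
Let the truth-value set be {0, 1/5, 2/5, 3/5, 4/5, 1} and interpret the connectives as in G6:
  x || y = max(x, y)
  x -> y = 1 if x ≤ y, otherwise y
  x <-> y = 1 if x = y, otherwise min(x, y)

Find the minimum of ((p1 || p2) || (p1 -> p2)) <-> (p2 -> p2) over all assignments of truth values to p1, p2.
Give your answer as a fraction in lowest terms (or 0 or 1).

Take p1 = 1/5, p2 = 0:
p1 || p2 = 1/5 || 0 = 1/5
p1 -> p2 = 1/5 -> 0 = 0
(p1 || p2) || (p1 -> p2) = 1/5 || 0 = 1/5
p2 -> p2 = 0 -> 0 = 1
((p1 || p2) || (p1 -> p2)) <-> (p2 -> p2) = 1/5 <-> 1 = 1/5
No assignment yields a value below 1/5, so this is the minimum.

1/5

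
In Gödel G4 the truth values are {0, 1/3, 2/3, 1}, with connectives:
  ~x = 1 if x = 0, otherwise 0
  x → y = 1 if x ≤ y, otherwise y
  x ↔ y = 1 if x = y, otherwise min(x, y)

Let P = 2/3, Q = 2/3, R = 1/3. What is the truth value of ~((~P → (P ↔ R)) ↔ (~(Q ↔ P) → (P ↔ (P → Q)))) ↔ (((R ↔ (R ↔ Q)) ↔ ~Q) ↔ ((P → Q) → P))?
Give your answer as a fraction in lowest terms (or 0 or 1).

~P = ~2/3 = 0
P ↔ R = 2/3 ↔ 1/3 = 1/3
~P → (P ↔ R) = 0 → 1/3 = 1
Q ↔ P = 2/3 ↔ 2/3 = 1
~(Q ↔ P) = ~1 = 0
P → Q = 2/3 → 2/3 = 1
P ↔ (P → Q) = 2/3 ↔ 1 = 2/3
~(Q ↔ P) → (P ↔ (P → Q)) = 0 → 2/3 = 1
(~P → (P ↔ R)) ↔ (~(Q ↔ P) → (P ↔ (P → Q))) = 1 ↔ 1 = 1
~((~P → (P ↔ R)) ↔ (~(Q ↔ P) → (P ↔ (P → Q)))) = ~1 = 0
R ↔ Q = 1/3 ↔ 2/3 = 1/3
R ↔ (R ↔ Q) = 1/3 ↔ 1/3 = 1
~Q = ~2/3 = 0
(R ↔ (R ↔ Q)) ↔ ~Q = 1 ↔ 0 = 0
P → Q = 2/3 → 2/3 = 1
(P → Q) → P = 1 → 2/3 = 2/3
((R ↔ (R ↔ Q)) ↔ ~Q) ↔ ((P → Q) → P) = 0 ↔ 2/3 = 0
~((~P → (P ↔ R)) ↔ (~(Q ↔ P) → (P ↔ (P → Q)))) ↔ (((R ↔ (R ↔ Q)) ↔ ~Q) ↔ ((P → Q) → P)) = 0 ↔ 0 = 1

1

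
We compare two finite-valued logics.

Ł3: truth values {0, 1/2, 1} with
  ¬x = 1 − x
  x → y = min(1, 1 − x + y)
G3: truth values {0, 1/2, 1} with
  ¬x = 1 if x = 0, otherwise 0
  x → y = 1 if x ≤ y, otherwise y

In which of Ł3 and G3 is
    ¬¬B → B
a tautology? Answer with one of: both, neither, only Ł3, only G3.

In Ł3: every assignment gives 1 — tautology.
In G3: at B = 1/2 the value is 1/2 — not a tautology.

only Ł3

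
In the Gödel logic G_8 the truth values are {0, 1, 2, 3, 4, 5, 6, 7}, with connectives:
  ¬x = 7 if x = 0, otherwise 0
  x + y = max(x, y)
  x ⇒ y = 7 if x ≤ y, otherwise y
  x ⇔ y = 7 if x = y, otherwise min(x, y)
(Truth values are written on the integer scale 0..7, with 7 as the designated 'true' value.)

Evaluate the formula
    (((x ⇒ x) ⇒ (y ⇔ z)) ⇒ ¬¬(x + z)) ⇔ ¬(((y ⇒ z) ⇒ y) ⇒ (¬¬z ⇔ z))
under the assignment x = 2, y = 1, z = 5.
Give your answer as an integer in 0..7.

0

x ⇒ x = 2 ⇒ 2 = 7
y ⇔ z = 1 ⇔ 5 = 1
(x ⇒ x) ⇒ (y ⇔ z) = 7 ⇒ 1 = 1
x + z = 2 + 5 = 5
¬(x + z) = ¬5 = 0
¬¬(x + z) = ¬0 = 7
((x ⇒ x) ⇒ (y ⇔ z)) ⇒ ¬¬(x + z) = 1 ⇒ 7 = 7
y ⇒ z = 1 ⇒ 5 = 7
(y ⇒ z) ⇒ y = 7 ⇒ 1 = 1
¬z = ¬5 = 0
¬¬z = ¬0 = 7
¬¬z ⇔ z = 7 ⇔ 5 = 5
((y ⇒ z) ⇒ y) ⇒ (¬¬z ⇔ z) = 1 ⇒ 5 = 7
¬(((y ⇒ z) ⇒ y) ⇒ (¬¬z ⇔ z)) = ¬7 = 0
(((x ⇒ x) ⇒ (y ⇔ z)) ⇒ ¬¬(x + z)) ⇔ ¬(((y ⇒ z) ⇒ y) ⇒ (¬¬z ⇔ z)) = 7 ⇔ 0 = 0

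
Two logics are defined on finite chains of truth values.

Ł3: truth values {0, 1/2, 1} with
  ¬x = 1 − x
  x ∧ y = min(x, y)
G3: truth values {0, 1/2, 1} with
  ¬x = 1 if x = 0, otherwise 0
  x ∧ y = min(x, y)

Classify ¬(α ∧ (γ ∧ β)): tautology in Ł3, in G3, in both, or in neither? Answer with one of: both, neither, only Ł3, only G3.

In Ł3: at α = 1/2, β = 1/2, γ = 1/2 the value is 1/2 — not a tautology.
In G3: at α = 1/2, β = 1/2, γ = 1/2 the value is 0 — not a tautology.

neither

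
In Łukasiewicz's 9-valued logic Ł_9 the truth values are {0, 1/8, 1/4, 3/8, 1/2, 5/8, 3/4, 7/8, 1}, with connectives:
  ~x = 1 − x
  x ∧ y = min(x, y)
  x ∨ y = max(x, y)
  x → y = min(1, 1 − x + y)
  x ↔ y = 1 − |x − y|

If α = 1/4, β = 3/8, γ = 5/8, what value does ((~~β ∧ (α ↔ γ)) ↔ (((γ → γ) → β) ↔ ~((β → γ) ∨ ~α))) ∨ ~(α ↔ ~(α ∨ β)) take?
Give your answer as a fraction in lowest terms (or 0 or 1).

~β = ~3/8 = 5/8
~~β = ~5/8 = 3/8
α ↔ γ = 1/4 ↔ 5/8 = 5/8
~~β ∧ (α ↔ γ) = 3/8 ∧ 5/8 = 3/8
γ → γ = 5/8 → 5/8 = 1
(γ → γ) → β = 1 → 3/8 = 3/8
β → γ = 3/8 → 5/8 = 1
~α = ~1/4 = 3/4
(β → γ) ∨ ~α = 1 ∨ 3/4 = 1
~((β → γ) ∨ ~α) = ~1 = 0
((γ → γ) → β) ↔ ~((β → γ) ∨ ~α) = 3/8 ↔ 0 = 5/8
(~~β ∧ (α ↔ γ)) ↔ (((γ → γ) → β) ↔ ~((β → γ) ∨ ~α)) = 3/8 ↔ 5/8 = 3/4
α ∨ β = 1/4 ∨ 3/8 = 3/8
~(α ∨ β) = ~3/8 = 5/8
α ↔ ~(α ∨ β) = 1/4 ↔ 5/8 = 5/8
~(α ↔ ~(α ∨ β)) = ~5/8 = 3/8
((~~β ∧ (α ↔ γ)) ↔ (((γ → γ) → β) ↔ ~((β → γ) ∨ ~α))) ∨ ~(α ↔ ~(α ∨ β)) = 3/4 ∨ 3/8 = 3/4

3/4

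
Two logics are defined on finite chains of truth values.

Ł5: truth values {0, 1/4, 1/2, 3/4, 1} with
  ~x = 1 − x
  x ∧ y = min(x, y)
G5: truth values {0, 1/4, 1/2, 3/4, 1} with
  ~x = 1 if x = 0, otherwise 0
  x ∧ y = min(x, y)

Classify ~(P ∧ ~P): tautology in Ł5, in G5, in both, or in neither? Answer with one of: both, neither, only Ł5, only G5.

In Ł5: at P = 1/4 the value is 3/4 — not a tautology.
In G5: every assignment gives 1 — tautology.

only G5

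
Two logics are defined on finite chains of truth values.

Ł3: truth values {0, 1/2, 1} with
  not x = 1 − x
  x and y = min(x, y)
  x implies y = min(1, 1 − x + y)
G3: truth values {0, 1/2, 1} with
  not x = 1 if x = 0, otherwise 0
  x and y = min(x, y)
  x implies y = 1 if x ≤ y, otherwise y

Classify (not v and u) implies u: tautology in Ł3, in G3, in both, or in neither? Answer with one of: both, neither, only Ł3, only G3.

both

In Ł3: every assignment gives 1 — tautology.
In G3: every assignment gives 1 — tautology.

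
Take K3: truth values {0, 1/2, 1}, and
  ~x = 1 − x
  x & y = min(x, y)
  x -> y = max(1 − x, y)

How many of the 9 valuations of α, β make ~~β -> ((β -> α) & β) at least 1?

4

α = 0, β = 0 ↦ 1  ≥
α = 0, β = 1/2 ↦ 1/2  <
α = 0, β = 1 ↦ 0  <
α = 1/2, β = 0 ↦ 1  ≥
α = 1/2, β = 1/2 ↦ 1/2  <
α = 1/2, β = 1 ↦ 1/2  <
α = 1, β = 0 ↦ 1  ≥
α = 1, β = 1/2 ↦ 1/2  <
α = 1, β = 1 ↦ 1  ≥
So 4 of the 9 assignments meet the threshold.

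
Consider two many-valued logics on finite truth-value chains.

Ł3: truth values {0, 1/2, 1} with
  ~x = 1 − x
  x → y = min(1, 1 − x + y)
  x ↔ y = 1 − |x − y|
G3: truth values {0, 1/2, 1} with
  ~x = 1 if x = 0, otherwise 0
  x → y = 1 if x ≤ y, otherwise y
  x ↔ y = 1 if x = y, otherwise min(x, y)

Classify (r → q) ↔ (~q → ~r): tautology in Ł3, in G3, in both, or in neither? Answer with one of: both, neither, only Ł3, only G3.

In Ł3: every assignment gives 1 — tautology.
In G3: at q = 1/2, r = 1 the value is 1/2 — not a tautology.

only Ł3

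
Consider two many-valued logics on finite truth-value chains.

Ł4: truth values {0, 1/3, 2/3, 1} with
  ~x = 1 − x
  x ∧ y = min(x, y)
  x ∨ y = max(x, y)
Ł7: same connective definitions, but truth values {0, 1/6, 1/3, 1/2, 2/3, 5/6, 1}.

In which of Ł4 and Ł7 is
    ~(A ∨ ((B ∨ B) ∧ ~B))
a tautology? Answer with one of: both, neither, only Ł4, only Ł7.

In Ł4: at A = 0, B = 1/3 the value is 2/3 — not a tautology.
In Ł7: at A = 0, B = 1/6 the value is 5/6 — not a tautology.

neither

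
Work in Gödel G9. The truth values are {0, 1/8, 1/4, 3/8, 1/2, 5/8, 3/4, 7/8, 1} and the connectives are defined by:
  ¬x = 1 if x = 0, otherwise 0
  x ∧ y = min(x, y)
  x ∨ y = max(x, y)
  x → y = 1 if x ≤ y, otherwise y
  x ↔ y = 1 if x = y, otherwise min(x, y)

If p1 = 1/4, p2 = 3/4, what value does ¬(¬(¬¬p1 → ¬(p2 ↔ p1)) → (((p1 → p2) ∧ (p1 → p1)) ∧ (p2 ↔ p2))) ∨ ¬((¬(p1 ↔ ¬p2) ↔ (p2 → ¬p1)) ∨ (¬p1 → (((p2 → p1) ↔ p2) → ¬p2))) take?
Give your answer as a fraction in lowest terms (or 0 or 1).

¬p1 = ¬1/4 = 0
¬¬p1 = ¬0 = 1
p2 ↔ p1 = 3/4 ↔ 1/4 = 1/4
¬(p2 ↔ p1) = ¬1/4 = 0
¬¬p1 → ¬(p2 ↔ p1) = 1 → 0 = 0
¬(¬¬p1 → ¬(p2 ↔ p1)) = ¬0 = 1
p1 → p2 = 1/4 → 3/4 = 1
p1 → p1 = 1/4 → 1/4 = 1
(p1 → p2) ∧ (p1 → p1) = 1 ∧ 1 = 1
p2 ↔ p2 = 3/4 ↔ 3/4 = 1
((p1 → p2) ∧ (p1 → p1)) ∧ (p2 ↔ p2) = 1 ∧ 1 = 1
¬(¬¬p1 → ¬(p2 ↔ p1)) → (((p1 → p2) ∧ (p1 → p1)) ∧ (p2 ↔ p2)) = 1 → 1 = 1
¬(¬(¬¬p1 → ¬(p2 ↔ p1)) → (((p1 → p2) ∧ (p1 → p1)) ∧ (p2 ↔ p2))) = ¬1 = 0
¬p2 = ¬3/4 = 0
p1 ↔ ¬p2 = 1/4 ↔ 0 = 0
¬(p1 ↔ ¬p2) = ¬0 = 1
¬p1 = ¬1/4 = 0
p2 → ¬p1 = 3/4 → 0 = 0
¬(p1 ↔ ¬p2) ↔ (p2 → ¬p1) = 1 ↔ 0 = 0
¬p1 = ¬1/4 = 0
p2 → p1 = 3/4 → 1/4 = 1/4
(p2 → p1) ↔ p2 = 1/4 ↔ 3/4 = 1/4
¬p2 = ¬3/4 = 0
((p2 → p1) ↔ p2) → ¬p2 = 1/4 → 0 = 0
¬p1 → (((p2 → p1) ↔ p2) → ¬p2) = 0 → 0 = 1
(¬(p1 ↔ ¬p2) ↔ (p2 → ¬p1)) ∨ (¬p1 → (((p2 → p1) ↔ p2) → ¬p2)) = 0 ∨ 1 = 1
¬((¬(p1 ↔ ¬p2) ↔ (p2 → ¬p1)) ∨ (¬p1 → (((p2 → p1) ↔ p2) → ¬p2))) = ¬1 = 0
¬(¬(¬¬p1 → ¬(p2 ↔ p1)) → (((p1 → p2) ∧ (p1 → p1)) ∧ (p2 ↔ p2))) ∨ ¬((¬(p1 ↔ ¬p2) ↔ (p2 → ¬p1)) ∨ (¬p1 → (((p2 → p1) ↔ p2) → ¬p2))) = 0 ∨ 0 = 0

0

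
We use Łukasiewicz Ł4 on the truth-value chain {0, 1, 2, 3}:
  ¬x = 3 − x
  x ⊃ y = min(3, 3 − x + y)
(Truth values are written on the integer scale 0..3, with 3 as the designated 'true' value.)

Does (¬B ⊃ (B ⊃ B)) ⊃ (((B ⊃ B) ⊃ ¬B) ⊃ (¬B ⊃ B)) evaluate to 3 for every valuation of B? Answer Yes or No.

No

Counterexample: take B = 0.
¬B = ¬0 = 3
B ⊃ B = 0 ⊃ 0 = 3
¬B ⊃ (B ⊃ B) = 3 ⊃ 3 = 3
B ⊃ B = 0 ⊃ 0 = 3
¬B = ¬0 = 3
(B ⊃ B) ⊃ ¬B = 3 ⊃ 3 = 3
¬B = ¬0 = 3
¬B ⊃ B = 3 ⊃ 0 = 0
((B ⊃ B) ⊃ ¬B) ⊃ (¬B ⊃ B) = 3 ⊃ 0 = 0
(¬B ⊃ (B ⊃ B)) ⊃ (((B ⊃ B) ⊃ ¬B) ⊃ (¬B ⊃ B)) = 3 ⊃ 0 = 0
This gives 0 ≠ 3.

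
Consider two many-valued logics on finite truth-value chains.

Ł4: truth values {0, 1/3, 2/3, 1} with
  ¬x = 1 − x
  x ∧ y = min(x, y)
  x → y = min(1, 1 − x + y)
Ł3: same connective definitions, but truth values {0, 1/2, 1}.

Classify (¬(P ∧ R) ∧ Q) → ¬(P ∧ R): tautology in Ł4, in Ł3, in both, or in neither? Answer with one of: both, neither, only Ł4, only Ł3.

In Ł4: every assignment gives 1 — tautology.
In Ł3: every assignment gives 1 — tautology.

both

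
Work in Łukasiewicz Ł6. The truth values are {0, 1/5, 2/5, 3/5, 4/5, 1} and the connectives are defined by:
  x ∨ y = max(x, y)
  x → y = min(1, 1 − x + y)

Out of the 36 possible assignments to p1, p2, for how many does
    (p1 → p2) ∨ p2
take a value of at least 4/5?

value 1: 21 assignments (counts)
value 4/5: 5 assignments (counts)
value 3/5: 4 assignments
value 2/5: 3 assignments
value 1/5: 2 assignments
value 0: 1 assignment
So 26 of the 36 assignments meet the threshold.

26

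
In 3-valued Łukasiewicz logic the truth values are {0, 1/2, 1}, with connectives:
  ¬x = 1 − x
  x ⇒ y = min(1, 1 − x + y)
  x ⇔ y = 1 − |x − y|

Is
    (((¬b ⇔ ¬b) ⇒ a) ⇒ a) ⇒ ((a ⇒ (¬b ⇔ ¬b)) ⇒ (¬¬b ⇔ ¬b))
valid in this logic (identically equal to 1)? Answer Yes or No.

No

Counterexample: take a = 0, b = 0.
¬b = ¬0 = 1
¬b = ¬0 = 1
¬b ⇔ ¬b = 1 ⇔ 1 = 1
(¬b ⇔ ¬b) ⇒ a = 1 ⇒ 0 = 0
((¬b ⇔ ¬b) ⇒ a) ⇒ a = 0 ⇒ 0 = 1
¬b = ¬0 = 1
¬b = ¬0 = 1
¬b ⇔ ¬b = 1 ⇔ 1 = 1
a ⇒ (¬b ⇔ ¬b) = 0 ⇒ 1 = 1
¬b = ¬0 = 1
¬¬b = ¬1 = 0
¬b = ¬0 = 1
¬¬b ⇔ ¬b = 0 ⇔ 1 = 0
(a ⇒ (¬b ⇔ ¬b)) ⇒ (¬¬b ⇔ ¬b) = 1 ⇒ 0 = 0
(((¬b ⇔ ¬b) ⇒ a) ⇒ a) ⇒ ((a ⇒ (¬b ⇔ ¬b)) ⇒ (¬¬b ⇔ ¬b)) = 1 ⇒ 0 = 0
This gives 0 ≠ 1.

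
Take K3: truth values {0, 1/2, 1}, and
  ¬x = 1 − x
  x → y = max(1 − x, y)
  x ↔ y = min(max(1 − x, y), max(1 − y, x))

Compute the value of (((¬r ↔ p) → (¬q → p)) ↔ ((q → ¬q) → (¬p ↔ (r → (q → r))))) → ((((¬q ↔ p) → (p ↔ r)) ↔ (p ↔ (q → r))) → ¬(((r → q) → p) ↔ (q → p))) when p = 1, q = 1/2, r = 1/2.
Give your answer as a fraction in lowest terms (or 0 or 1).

¬r = ¬1/2 = 1/2
¬r ↔ p = 1/2 ↔ 1 = 1/2
¬q = ¬1/2 = 1/2
¬q → p = 1/2 → 1 = 1
(¬r ↔ p) → (¬q → p) = 1/2 → 1 = 1
¬q = ¬1/2 = 1/2
q → ¬q = 1/2 → 1/2 = 1/2
¬p = ¬1 = 0
q → r = 1/2 → 1/2 = 1/2
r → (q → r) = 1/2 → 1/2 = 1/2
¬p ↔ (r → (q → r)) = 0 ↔ 1/2 = 1/2
(q → ¬q) → (¬p ↔ (r → (q → r))) = 1/2 → 1/2 = 1/2
((¬r ↔ p) → (¬q → p)) ↔ ((q → ¬q) → (¬p ↔ (r → (q → r)))) = 1 ↔ 1/2 = 1/2
¬q = ¬1/2 = 1/2
¬q ↔ p = 1/2 ↔ 1 = 1/2
p ↔ r = 1 ↔ 1/2 = 1/2
(¬q ↔ p) → (p ↔ r) = 1/2 → 1/2 = 1/2
q → r = 1/2 → 1/2 = 1/2
p ↔ (q → r) = 1 ↔ 1/2 = 1/2
((¬q ↔ p) → (p ↔ r)) ↔ (p ↔ (q → r)) = 1/2 ↔ 1/2 = 1/2
r → q = 1/2 → 1/2 = 1/2
(r → q) → p = 1/2 → 1 = 1
q → p = 1/2 → 1 = 1
((r → q) → p) ↔ (q → p) = 1 ↔ 1 = 1
¬(((r → q) → p) ↔ (q → p)) = ¬1 = 0
(((¬q ↔ p) → (p ↔ r)) ↔ (p ↔ (q → r))) → ¬(((r → q) → p) ↔ (q → p)) = 1/2 → 0 = 1/2
(((¬r ↔ p) → (¬q → p)) ↔ ((q → ¬q) → (¬p ↔ (r → (q → r))))) → ((((¬q ↔ p) → (p ↔ r)) ↔ (p ↔ (q → r))) → ¬(((r → q) → p) ↔ (q → p))) = 1/2 → 1/2 = 1/2

1/2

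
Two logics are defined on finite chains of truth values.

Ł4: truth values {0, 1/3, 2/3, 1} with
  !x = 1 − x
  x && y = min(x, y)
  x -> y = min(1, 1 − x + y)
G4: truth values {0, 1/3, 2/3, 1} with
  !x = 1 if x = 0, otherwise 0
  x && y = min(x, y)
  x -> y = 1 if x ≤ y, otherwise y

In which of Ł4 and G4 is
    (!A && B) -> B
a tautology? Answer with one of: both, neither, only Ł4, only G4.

both

In Ł4: every assignment gives 1 — tautology.
In G4: every assignment gives 1 — tautology.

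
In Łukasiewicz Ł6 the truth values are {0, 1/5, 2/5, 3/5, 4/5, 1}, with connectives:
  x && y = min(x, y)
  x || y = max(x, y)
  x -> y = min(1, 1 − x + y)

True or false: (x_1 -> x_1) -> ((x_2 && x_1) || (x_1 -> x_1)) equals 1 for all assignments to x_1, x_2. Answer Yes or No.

At x_1 = 4/5, x_2 = 4/5, for instance:
x_1 -> x_1 = 4/5 -> 4/5 = 1
x_2 && x_1 = 4/5 && 4/5 = 4/5
(x_2 && x_1) || (x_1 -> x_1) = 4/5 || 1 = 1
(x_1 -> x_1) -> ((x_2 && x_1) || (x_1 -> x_1)) = 1 -> 1 = 1
and checking the remaining 35 assignments likewise gives ≥ 1 in every case.

Yes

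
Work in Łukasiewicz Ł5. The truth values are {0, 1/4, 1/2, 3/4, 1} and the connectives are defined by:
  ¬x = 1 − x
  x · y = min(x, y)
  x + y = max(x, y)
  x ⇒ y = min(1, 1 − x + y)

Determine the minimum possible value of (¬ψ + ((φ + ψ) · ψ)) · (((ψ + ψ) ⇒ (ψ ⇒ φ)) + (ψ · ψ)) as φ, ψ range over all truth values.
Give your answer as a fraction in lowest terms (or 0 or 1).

1/2

Take φ = 0, ψ = 1/2:
¬ψ = ¬1/2 = 1/2
φ + ψ = 0 + 1/2 = 1/2
(φ + ψ) · ψ = 1/2 · 1/2 = 1/2
¬ψ + ((φ + ψ) · ψ) = 1/2 + 1/2 = 1/2
ψ + ψ = 1/2 + 1/2 = 1/2
ψ ⇒ φ = 1/2 ⇒ 0 = 1/2
(ψ + ψ) ⇒ (ψ ⇒ φ) = 1/2 ⇒ 1/2 = 1
ψ · ψ = 1/2 · 1/2 = 1/2
((ψ + ψ) ⇒ (ψ ⇒ φ)) + (ψ · ψ) = 1 + 1/2 = 1
(¬ψ + ((φ + ψ) · ψ)) · (((ψ + ψ) ⇒ (ψ ⇒ φ)) + (ψ · ψ)) = 1/2 · 1 = 1/2
No assignment yields a value below 1/2, so this is the minimum.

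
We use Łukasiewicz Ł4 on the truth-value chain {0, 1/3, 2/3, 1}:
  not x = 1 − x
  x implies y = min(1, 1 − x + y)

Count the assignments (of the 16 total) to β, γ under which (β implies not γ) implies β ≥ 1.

β = 0, γ = 0 ↦ 0  <
β = 0, γ = 1/3 ↦ 0  <
β = 0, γ = 2/3 ↦ 0  <
β = 0, γ = 1 ↦ 0  <
β = 1/3, γ = 0 ↦ 1/3  <
β = 1/3, γ = 1/3 ↦ 1/3  <
β = 1/3, γ = 2/3 ↦ 1/3  <
β = 1/3, γ = 1 ↦ 2/3  <
β = 2/3, γ = 0 ↦ 2/3  <
β = 2/3, γ = 1/3 ↦ 2/3  <
β = 2/3, γ = 2/3 ↦ 1  ≥
β = 2/3, γ = 1 ↦ 1  ≥
β = 1, γ = 0 ↦ 1  ≥
β = 1, γ = 1/3 ↦ 1  ≥
β = 1, γ = 2/3 ↦ 1  ≥
β = 1, γ = 1 ↦ 1  ≥
So 6 of the 16 assignments meet the threshold.

6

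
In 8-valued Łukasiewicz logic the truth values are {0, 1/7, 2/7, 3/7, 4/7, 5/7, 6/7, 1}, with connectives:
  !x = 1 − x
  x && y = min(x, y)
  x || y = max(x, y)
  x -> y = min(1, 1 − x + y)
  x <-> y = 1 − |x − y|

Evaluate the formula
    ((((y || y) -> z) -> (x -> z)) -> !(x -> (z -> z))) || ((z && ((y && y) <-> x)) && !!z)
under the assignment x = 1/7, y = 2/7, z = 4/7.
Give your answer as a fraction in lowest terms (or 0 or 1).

4/7

y || y = 2/7 || 2/7 = 2/7
(y || y) -> z = 2/7 -> 4/7 = 1
x -> z = 1/7 -> 4/7 = 1
((y || y) -> z) -> (x -> z) = 1 -> 1 = 1
z -> z = 4/7 -> 4/7 = 1
x -> (z -> z) = 1/7 -> 1 = 1
!(x -> (z -> z)) = !1 = 0
(((y || y) -> z) -> (x -> z)) -> !(x -> (z -> z)) = 1 -> 0 = 0
y && y = 2/7 && 2/7 = 2/7
(y && y) <-> x = 2/7 <-> 1/7 = 6/7
z && ((y && y) <-> x) = 4/7 && 6/7 = 4/7
!z = !4/7 = 3/7
!!z = !3/7 = 4/7
(z && ((y && y) <-> x)) && !!z = 4/7 && 4/7 = 4/7
((((y || y) -> z) -> (x -> z)) -> !(x -> (z -> z))) || ((z && ((y && y) <-> x)) && !!z) = 0 || 4/7 = 4/7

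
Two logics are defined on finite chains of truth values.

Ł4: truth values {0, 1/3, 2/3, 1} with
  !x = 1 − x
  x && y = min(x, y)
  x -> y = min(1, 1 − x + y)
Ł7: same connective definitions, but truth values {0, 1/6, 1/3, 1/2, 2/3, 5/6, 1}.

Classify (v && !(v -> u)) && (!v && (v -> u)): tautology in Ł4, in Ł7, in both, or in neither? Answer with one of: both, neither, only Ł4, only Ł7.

neither

In Ł4: at u = 0, v = 0 the value is 0 — not a tautology.
In Ł7: at u = 0, v = 0 the value is 0 — not a tautology.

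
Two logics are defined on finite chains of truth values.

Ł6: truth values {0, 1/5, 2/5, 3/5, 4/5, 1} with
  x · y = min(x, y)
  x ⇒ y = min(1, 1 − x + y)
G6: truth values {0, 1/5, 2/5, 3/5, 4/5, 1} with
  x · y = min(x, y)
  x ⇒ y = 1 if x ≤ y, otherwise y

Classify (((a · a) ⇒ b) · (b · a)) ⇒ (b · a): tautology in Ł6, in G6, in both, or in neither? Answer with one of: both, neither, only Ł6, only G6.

In Ł6: every assignment gives 1 — tautology.
In G6: every assignment gives 1 — tautology.

both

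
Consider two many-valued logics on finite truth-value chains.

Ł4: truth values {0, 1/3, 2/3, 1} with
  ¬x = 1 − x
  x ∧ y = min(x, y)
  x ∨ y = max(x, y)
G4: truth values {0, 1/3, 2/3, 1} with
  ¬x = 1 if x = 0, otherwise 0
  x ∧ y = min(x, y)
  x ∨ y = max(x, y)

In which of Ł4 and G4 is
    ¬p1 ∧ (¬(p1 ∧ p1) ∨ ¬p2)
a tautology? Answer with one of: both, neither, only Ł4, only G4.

In Ł4: at p1 = 1/3, p2 = 0 the value is 2/3 — not a tautology.
In G4: at p1 = 1/3, p2 = 0 the value is 0 — not a tautology.

neither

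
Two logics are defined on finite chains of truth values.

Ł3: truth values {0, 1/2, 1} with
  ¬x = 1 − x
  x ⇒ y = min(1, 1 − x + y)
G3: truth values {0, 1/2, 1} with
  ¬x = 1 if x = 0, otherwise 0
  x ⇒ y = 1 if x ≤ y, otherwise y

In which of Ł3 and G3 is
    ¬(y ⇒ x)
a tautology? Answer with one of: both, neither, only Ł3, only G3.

neither

In Ł3: at x = 0, y = 0 the value is 0 — not a tautology.
In G3: at x = 0, y = 0 the value is 0 — not a tautology.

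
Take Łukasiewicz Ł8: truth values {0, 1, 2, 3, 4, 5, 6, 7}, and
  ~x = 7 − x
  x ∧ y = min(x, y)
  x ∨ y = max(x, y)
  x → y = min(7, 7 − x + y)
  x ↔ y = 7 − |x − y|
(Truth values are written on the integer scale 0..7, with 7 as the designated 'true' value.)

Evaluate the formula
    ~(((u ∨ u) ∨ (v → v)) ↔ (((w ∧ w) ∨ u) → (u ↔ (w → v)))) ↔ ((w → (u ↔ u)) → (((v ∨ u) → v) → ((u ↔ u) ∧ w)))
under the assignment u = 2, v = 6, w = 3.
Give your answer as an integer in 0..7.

5

u ∨ u = 2 ∨ 2 = 2
v → v = 6 → 6 = 7
(u ∨ u) ∨ (v → v) = 2 ∨ 7 = 7
w ∧ w = 3 ∧ 3 = 3
(w ∧ w) ∨ u = 3 ∨ 2 = 3
w → v = 3 → 6 = 7
u ↔ (w → v) = 2 ↔ 7 = 2
((w ∧ w) ∨ u) → (u ↔ (w → v)) = 3 → 2 = 6
((u ∨ u) ∨ (v → v)) ↔ (((w ∧ w) ∨ u) → (u ↔ (w → v))) = 7 ↔ 6 = 6
~(((u ∨ u) ∨ (v → v)) ↔ (((w ∧ w) ∨ u) → (u ↔ (w → v)))) = ~6 = 1
u ↔ u = 2 ↔ 2 = 7
w → (u ↔ u) = 3 → 7 = 7
v ∨ u = 6 ∨ 2 = 6
(v ∨ u) → v = 6 → 6 = 7
u ↔ u = 2 ↔ 2 = 7
(u ↔ u) ∧ w = 7 ∧ 3 = 3
((v ∨ u) → v) → ((u ↔ u) ∧ w) = 7 → 3 = 3
(w → (u ↔ u)) → (((v ∨ u) → v) → ((u ↔ u) ∧ w)) = 7 → 3 = 3
~(((u ∨ u) ∨ (v → v)) ↔ (((w ∧ w) ∨ u) → (u ↔ (w → v)))) ↔ ((w → (u ↔ u)) → (((v ∨ u) → v) → ((u ↔ u) ∧ w))) = 1 ↔ 3 = 5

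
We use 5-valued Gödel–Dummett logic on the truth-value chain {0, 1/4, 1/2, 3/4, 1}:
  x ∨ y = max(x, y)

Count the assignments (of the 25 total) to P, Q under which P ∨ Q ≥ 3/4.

16

value 1: 9 assignments (counts)
value 3/4: 7 assignments (counts)
value 1/2: 5 assignments
value 1/4: 3 assignments
value 0: 1 assignment
So 16 of the 25 assignments meet the threshold.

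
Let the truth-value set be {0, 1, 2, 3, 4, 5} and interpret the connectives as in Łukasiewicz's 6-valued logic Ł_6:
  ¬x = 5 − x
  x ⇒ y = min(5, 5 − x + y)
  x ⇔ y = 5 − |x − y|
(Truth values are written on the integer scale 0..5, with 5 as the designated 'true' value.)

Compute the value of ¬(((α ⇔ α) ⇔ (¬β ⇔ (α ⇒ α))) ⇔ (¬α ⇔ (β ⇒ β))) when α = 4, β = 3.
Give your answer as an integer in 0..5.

1

α ⇔ α = 4 ⇔ 4 = 5
¬β = ¬3 = 2
α ⇒ α = 4 ⇒ 4 = 5
¬β ⇔ (α ⇒ α) = 2 ⇔ 5 = 2
(α ⇔ α) ⇔ (¬β ⇔ (α ⇒ α)) = 5 ⇔ 2 = 2
¬α = ¬4 = 1
β ⇒ β = 3 ⇒ 3 = 5
¬α ⇔ (β ⇒ β) = 1 ⇔ 5 = 1
((α ⇔ α) ⇔ (¬β ⇔ (α ⇒ α))) ⇔ (¬α ⇔ (β ⇒ β)) = 2 ⇔ 1 = 4
¬(((α ⇔ α) ⇔ (¬β ⇔ (α ⇒ α))) ⇔ (¬α ⇔ (β ⇒ β))) = ¬4 = 1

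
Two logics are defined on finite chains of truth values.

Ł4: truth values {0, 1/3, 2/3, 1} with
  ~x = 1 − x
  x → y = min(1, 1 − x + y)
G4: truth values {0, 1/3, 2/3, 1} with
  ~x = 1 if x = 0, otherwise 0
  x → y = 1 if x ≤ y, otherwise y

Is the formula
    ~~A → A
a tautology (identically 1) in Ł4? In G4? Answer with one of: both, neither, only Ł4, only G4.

In Ł4: every assignment gives 1 — tautology.
In G4: at A = 1/3 the value is 1/3 — not a tautology.

only Ł4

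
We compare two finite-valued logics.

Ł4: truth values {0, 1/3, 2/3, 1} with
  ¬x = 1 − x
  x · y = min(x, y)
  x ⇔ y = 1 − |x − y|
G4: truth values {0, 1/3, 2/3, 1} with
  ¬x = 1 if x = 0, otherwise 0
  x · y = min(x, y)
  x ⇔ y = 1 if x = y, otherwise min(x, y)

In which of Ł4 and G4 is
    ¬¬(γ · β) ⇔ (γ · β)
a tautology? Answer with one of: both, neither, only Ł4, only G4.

only Ł4

In Ł4: every assignment gives 1 — tautology.
In G4: at β = 1/3, γ = 1/3 the value is 1/3 — not a tautology.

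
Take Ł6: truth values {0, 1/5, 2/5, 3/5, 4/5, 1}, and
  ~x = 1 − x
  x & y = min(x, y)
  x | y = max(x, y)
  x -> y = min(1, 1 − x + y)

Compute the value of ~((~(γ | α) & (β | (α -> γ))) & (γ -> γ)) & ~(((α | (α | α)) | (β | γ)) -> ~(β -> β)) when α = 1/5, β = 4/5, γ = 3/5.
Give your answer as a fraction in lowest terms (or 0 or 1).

3/5

γ | α = 3/5 | 1/5 = 3/5
~(γ | α) = ~3/5 = 2/5
α -> γ = 1/5 -> 3/5 = 1
β | (α -> γ) = 4/5 | 1 = 1
~(γ | α) & (β | (α -> γ)) = 2/5 & 1 = 2/5
γ -> γ = 3/5 -> 3/5 = 1
(~(γ | α) & (β | (α -> γ))) & (γ -> γ) = 2/5 & 1 = 2/5
~((~(γ | α) & (β | (α -> γ))) & (γ -> γ)) = ~2/5 = 3/5
α | α = 1/5 | 1/5 = 1/5
α | (α | α) = 1/5 | 1/5 = 1/5
β | γ = 4/5 | 3/5 = 4/5
(α | (α | α)) | (β | γ) = 1/5 | 4/5 = 4/5
β -> β = 4/5 -> 4/5 = 1
~(β -> β) = ~1 = 0
((α | (α | α)) | (β | γ)) -> ~(β -> β) = 4/5 -> 0 = 1/5
~(((α | (α | α)) | (β | γ)) -> ~(β -> β)) = ~1/5 = 4/5
~((~(γ | α) & (β | (α -> γ))) & (γ -> γ)) & ~(((α | (α | α)) | (β | γ)) -> ~(β -> β)) = 3/5 & 4/5 = 3/5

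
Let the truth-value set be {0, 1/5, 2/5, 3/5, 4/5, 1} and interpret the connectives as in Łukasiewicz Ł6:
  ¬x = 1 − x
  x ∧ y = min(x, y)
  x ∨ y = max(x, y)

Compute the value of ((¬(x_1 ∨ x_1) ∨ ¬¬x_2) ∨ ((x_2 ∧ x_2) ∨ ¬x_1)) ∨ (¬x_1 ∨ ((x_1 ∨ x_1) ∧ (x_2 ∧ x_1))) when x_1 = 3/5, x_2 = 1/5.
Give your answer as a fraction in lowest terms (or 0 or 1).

2/5

x_1 ∨ x_1 = 3/5 ∨ 3/5 = 3/5
¬(x_1 ∨ x_1) = ¬3/5 = 2/5
¬x_2 = ¬1/5 = 4/5
¬¬x_2 = ¬4/5 = 1/5
¬(x_1 ∨ x_1) ∨ ¬¬x_2 = 2/5 ∨ 1/5 = 2/5
x_2 ∧ x_2 = 1/5 ∧ 1/5 = 1/5
¬x_1 = ¬3/5 = 2/5
(x_2 ∧ x_2) ∨ ¬x_1 = 1/5 ∨ 2/5 = 2/5
(¬(x_1 ∨ x_1) ∨ ¬¬x_2) ∨ ((x_2 ∧ x_2) ∨ ¬x_1) = 2/5 ∨ 2/5 = 2/5
¬x_1 = ¬3/5 = 2/5
x_1 ∨ x_1 = 3/5 ∨ 3/5 = 3/5
x_2 ∧ x_1 = 1/5 ∧ 3/5 = 1/5
(x_1 ∨ x_1) ∧ (x_2 ∧ x_1) = 3/5 ∧ 1/5 = 1/5
¬x_1 ∨ ((x_1 ∨ x_1) ∧ (x_2 ∧ x_1)) = 2/5 ∨ 1/5 = 2/5
((¬(x_1 ∨ x_1) ∨ ¬¬x_2) ∨ ((x_2 ∧ x_2) ∨ ¬x_1)) ∨ (¬x_1 ∨ ((x_1 ∨ x_1) ∧ (x_2 ∧ x_1))) = 2/5 ∨ 2/5 = 2/5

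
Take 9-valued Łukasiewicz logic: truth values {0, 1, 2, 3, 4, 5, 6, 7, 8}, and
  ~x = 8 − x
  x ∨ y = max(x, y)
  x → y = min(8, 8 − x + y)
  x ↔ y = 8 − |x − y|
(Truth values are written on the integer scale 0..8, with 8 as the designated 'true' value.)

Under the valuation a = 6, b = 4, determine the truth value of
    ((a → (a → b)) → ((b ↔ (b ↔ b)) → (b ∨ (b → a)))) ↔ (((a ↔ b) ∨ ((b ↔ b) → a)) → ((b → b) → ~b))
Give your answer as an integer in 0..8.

a → b = 6 → 4 = 6
a → (a → b) = 6 → 6 = 8
b ↔ b = 4 ↔ 4 = 8
b ↔ (b ↔ b) = 4 ↔ 8 = 4
b → a = 4 → 6 = 8
b ∨ (b → a) = 4 ∨ 8 = 8
(b ↔ (b ↔ b)) → (b ∨ (b → a)) = 4 → 8 = 8
(a → (a → b)) → ((b ↔ (b ↔ b)) → (b ∨ (b → a))) = 8 → 8 = 8
a ↔ b = 6 ↔ 4 = 6
b ↔ b = 4 ↔ 4 = 8
(b ↔ b) → a = 8 → 6 = 6
(a ↔ b) ∨ ((b ↔ b) → a) = 6 ∨ 6 = 6
b → b = 4 → 4 = 8
~b = ~4 = 4
(b → b) → ~b = 8 → 4 = 4
((a ↔ b) ∨ ((b ↔ b) → a)) → ((b → b) → ~b) = 6 → 4 = 6
((a → (a → b)) → ((b ↔ (b ↔ b)) → (b ∨ (b → a)))) ↔ (((a ↔ b) ∨ ((b ↔ b) → a)) → ((b → b) → ~b)) = 8 ↔ 6 = 6

6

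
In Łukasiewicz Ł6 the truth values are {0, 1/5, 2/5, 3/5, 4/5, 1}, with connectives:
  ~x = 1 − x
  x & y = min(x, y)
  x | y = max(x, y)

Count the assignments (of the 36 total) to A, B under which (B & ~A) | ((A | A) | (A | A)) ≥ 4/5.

16

value 1: 7 assignments (counts)
value 4/5: 9 assignments (counts)
value 3/5: 11 assignments
value 2/5: 5 assignments
value 1/5: 3 assignments
value 0: 1 assignment
So 16 of the 36 assignments meet the threshold.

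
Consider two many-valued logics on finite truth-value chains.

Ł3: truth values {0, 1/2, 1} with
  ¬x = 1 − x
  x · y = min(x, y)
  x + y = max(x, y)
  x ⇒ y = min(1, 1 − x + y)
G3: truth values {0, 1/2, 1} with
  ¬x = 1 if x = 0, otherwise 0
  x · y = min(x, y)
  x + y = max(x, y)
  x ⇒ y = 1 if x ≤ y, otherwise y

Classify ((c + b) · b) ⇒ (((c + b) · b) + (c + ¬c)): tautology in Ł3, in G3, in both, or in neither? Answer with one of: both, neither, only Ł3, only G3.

In Ł3: every assignment gives 1 — tautology.
In G3: every assignment gives 1 — tautology.

both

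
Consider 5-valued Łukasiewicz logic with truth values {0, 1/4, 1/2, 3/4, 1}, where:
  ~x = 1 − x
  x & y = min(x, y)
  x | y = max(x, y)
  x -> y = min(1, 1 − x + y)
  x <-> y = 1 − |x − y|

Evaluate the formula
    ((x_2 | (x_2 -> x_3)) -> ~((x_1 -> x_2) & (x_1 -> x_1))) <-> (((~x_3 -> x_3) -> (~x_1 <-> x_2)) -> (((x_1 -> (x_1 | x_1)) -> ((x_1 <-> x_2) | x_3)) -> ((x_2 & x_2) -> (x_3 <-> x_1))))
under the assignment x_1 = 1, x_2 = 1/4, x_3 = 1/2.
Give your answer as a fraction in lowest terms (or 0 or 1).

3/4

x_2 -> x_3 = 1/4 -> 1/2 = 1
x_2 | (x_2 -> x_3) = 1/4 | 1 = 1
x_1 -> x_2 = 1 -> 1/4 = 1/4
x_1 -> x_1 = 1 -> 1 = 1
(x_1 -> x_2) & (x_1 -> x_1) = 1/4 & 1 = 1/4
~((x_1 -> x_2) & (x_1 -> x_1)) = ~1/4 = 3/4
(x_2 | (x_2 -> x_3)) -> ~((x_1 -> x_2) & (x_1 -> x_1)) = 1 -> 3/4 = 3/4
~x_3 = ~1/2 = 1/2
~x_3 -> x_3 = 1/2 -> 1/2 = 1
~x_1 = ~1 = 0
~x_1 <-> x_2 = 0 <-> 1/4 = 3/4
(~x_3 -> x_3) -> (~x_1 <-> x_2) = 1 -> 3/4 = 3/4
x_1 | x_1 = 1 | 1 = 1
x_1 -> (x_1 | x_1) = 1 -> 1 = 1
x_1 <-> x_2 = 1 <-> 1/4 = 1/4
(x_1 <-> x_2) | x_3 = 1/4 | 1/2 = 1/2
(x_1 -> (x_1 | x_1)) -> ((x_1 <-> x_2) | x_3) = 1 -> 1/2 = 1/2
x_2 & x_2 = 1/4 & 1/4 = 1/4
x_3 <-> x_1 = 1/2 <-> 1 = 1/2
(x_2 & x_2) -> (x_3 <-> x_1) = 1/4 -> 1/2 = 1
((x_1 -> (x_1 | x_1)) -> ((x_1 <-> x_2) | x_3)) -> ((x_2 & x_2) -> (x_3 <-> x_1)) = 1/2 -> 1 = 1
((~x_3 -> x_3) -> (~x_1 <-> x_2)) -> (((x_1 -> (x_1 | x_1)) -> ((x_1 <-> x_2) | x_3)) -> ((x_2 & x_2) -> (x_3 <-> x_1))) = 3/4 -> 1 = 1
((x_2 | (x_2 -> x_3)) -> ~((x_1 -> x_2) & (x_1 -> x_1))) <-> (((~x_3 -> x_3) -> (~x_1 <-> x_2)) -> (((x_1 -> (x_1 | x_1)) -> ((x_1 <-> x_2) | x_3)) -> ((x_2 & x_2) -> (x_3 <-> x_1)))) = 3/4 <-> 1 = 3/4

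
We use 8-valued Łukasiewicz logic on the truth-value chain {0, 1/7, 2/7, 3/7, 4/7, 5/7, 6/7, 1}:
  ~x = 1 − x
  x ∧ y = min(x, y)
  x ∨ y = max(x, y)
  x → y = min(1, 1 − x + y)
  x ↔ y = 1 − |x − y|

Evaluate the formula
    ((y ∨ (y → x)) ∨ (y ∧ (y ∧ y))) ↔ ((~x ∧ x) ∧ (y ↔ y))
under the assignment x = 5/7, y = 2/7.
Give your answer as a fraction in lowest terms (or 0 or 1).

y → x = 2/7 → 5/7 = 1
y ∨ (y → x) = 2/7 ∨ 1 = 1
y ∧ y = 2/7 ∧ 2/7 = 2/7
y ∧ (y ∧ y) = 2/7 ∧ 2/7 = 2/7
(y ∨ (y → x)) ∨ (y ∧ (y ∧ y)) = 1 ∨ 2/7 = 1
~x = ~5/7 = 2/7
~x ∧ x = 2/7 ∧ 5/7 = 2/7
y ↔ y = 2/7 ↔ 2/7 = 1
(~x ∧ x) ∧ (y ↔ y) = 2/7 ∧ 1 = 2/7
((y ∨ (y → x)) ∨ (y ∧ (y ∧ y))) ↔ ((~x ∧ x) ∧ (y ↔ y)) = 1 ↔ 2/7 = 2/7

2/7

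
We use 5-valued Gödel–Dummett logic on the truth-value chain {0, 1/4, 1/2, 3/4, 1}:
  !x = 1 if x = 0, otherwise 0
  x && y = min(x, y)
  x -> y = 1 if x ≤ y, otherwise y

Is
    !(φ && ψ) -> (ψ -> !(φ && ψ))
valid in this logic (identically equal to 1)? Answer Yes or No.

Yes

At φ = 1/4, ψ = 1/2, for instance:
φ && ψ = 1/4 && 1/2 = 1/4
!(φ && ψ) = !1/4 = 0
ψ -> !(φ && ψ) = 1/2 -> 0 = 0
!(φ && ψ) -> (ψ -> !(φ && ψ)) = 0 -> 0 = 1
and checking the remaining 24 assignments likewise gives ≥ 1 in every case.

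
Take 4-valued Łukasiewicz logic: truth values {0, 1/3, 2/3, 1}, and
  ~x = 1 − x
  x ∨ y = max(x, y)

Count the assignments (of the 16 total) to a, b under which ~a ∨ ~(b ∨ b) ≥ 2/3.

12

a = 0, b = 0 ↦ 1  ≥
a = 0, b = 1/3 ↦ 1  ≥
a = 0, b = 2/3 ↦ 1  ≥
a = 0, b = 1 ↦ 1  ≥
a = 1/3, b = 0 ↦ 1  ≥
a = 1/3, b = 1/3 ↦ 2/3  ≥
a = 1/3, b = 2/3 ↦ 2/3  ≥
a = 1/3, b = 1 ↦ 2/3  ≥
a = 2/3, b = 0 ↦ 1  ≥
a = 2/3, b = 1/3 ↦ 2/3  ≥
a = 2/3, b = 2/3 ↦ 1/3  <
a = 2/3, b = 1 ↦ 1/3  <
a = 1, b = 0 ↦ 1  ≥
a = 1, b = 1/3 ↦ 2/3  ≥
a = 1, b = 2/3 ↦ 1/3  <
a = 1, b = 1 ↦ 0  <
So 12 of the 16 assignments meet the threshold.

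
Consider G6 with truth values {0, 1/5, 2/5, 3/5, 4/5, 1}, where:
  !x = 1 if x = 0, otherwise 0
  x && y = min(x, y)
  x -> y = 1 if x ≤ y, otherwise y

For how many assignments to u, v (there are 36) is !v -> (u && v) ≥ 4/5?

30

value 1: 30 assignments (counts)
value 0: 6 assignments
So 30 of the 36 assignments meet the threshold.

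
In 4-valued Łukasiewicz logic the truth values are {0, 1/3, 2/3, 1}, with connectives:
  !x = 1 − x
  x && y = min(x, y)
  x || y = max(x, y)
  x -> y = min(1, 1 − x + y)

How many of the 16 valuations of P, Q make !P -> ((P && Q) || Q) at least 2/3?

13

P = 0, Q = 0 ↦ 0  <
P = 0, Q = 1/3 ↦ 1/3  <
P = 0, Q = 2/3 ↦ 2/3  ≥
P = 0, Q = 1 ↦ 1  ≥
P = 1/3, Q = 0 ↦ 1/3  <
P = 1/3, Q = 1/3 ↦ 2/3  ≥
P = 1/3, Q = 2/3 ↦ 1  ≥
P = 1/3, Q = 1 ↦ 1  ≥
P = 2/3, Q = 0 ↦ 2/3  ≥
P = 2/3, Q = 1/3 ↦ 1  ≥
P = 2/3, Q = 2/3 ↦ 1  ≥
P = 2/3, Q = 1 ↦ 1  ≥
P = 1, Q = 0 ↦ 1  ≥
P = 1, Q = 1/3 ↦ 1  ≥
P = 1, Q = 2/3 ↦ 1  ≥
P = 1, Q = 1 ↦ 1  ≥
So 13 of the 16 assignments meet the threshold.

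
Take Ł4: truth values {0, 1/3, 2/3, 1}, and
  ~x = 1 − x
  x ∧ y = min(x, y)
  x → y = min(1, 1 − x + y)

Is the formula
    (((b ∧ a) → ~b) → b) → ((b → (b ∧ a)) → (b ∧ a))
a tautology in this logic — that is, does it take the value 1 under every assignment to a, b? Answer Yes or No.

Counterexample: take a = 2/3, b = 2/3.
b ∧ a = 2/3 ∧ 2/3 = 2/3
~b = ~2/3 = 1/3
(b ∧ a) → ~b = 2/3 → 1/3 = 2/3
((b ∧ a) → ~b) → b = 2/3 → 2/3 = 1
b ∧ a = 2/3 ∧ 2/3 = 2/3
b → (b ∧ a) = 2/3 → 2/3 = 1
b ∧ a = 2/3 ∧ 2/3 = 2/3
(b → (b ∧ a)) → (b ∧ a) = 1 → 2/3 = 2/3
(((b ∧ a) → ~b) → b) → ((b → (b ∧ a)) → (b ∧ a)) = 1 → 2/3 = 2/3
This gives 2/3 ≠ 1.

No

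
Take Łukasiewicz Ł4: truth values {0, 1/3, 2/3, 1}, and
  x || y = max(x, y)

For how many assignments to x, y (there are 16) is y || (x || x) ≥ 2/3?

12

x = 0, y = 0 ↦ 0  <
x = 0, y = 1/3 ↦ 1/3  <
x = 0, y = 2/3 ↦ 2/3  ≥
x = 0, y = 1 ↦ 1  ≥
x = 1/3, y = 0 ↦ 1/3  <
x = 1/3, y = 1/3 ↦ 1/3  <
x = 1/3, y = 2/3 ↦ 2/3  ≥
x = 1/3, y = 1 ↦ 1  ≥
x = 2/3, y = 0 ↦ 2/3  ≥
x = 2/3, y = 1/3 ↦ 2/3  ≥
x = 2/3, y = 2/3 ↦ 2/3  ≥
x = 2/3, y = 1 ↦ 1  ≥
x = 1, y = 0 ↦ 1  ≥
x = 1, y = 1/3 ↦ 1  ≥
x = 1, y = 2/3 ↦ 1  ≥
x = 1, y = 1 ↦ 1  ≥
So 12 of the 16 assignments meet the threshold.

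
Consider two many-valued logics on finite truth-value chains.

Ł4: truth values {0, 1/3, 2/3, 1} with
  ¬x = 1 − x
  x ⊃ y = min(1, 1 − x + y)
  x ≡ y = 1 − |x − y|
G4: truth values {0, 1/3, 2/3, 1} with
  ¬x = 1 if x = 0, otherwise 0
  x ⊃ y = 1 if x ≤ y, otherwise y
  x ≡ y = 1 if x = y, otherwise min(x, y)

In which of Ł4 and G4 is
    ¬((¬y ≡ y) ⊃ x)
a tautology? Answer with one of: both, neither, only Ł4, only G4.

In Ł4: at x = 0, y = 0 the value is 0 — not a tautology.
In G4: at x = 0, y = 0 the value is 0 — not a tautology.

neither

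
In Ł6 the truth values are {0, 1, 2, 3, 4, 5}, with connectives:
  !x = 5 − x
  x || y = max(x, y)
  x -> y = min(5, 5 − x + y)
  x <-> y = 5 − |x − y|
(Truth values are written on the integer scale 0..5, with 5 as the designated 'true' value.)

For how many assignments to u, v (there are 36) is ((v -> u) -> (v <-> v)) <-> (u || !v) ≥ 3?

27

value 5: 11 assignments (counts)
value 4: 9 assignments (counts)
value 3: 7 assignments (counts)
value 2: 5 assignments
value 1: 3 assignments
value 0: 1 assignment
So 27 of the 36 assignments meet the threshold.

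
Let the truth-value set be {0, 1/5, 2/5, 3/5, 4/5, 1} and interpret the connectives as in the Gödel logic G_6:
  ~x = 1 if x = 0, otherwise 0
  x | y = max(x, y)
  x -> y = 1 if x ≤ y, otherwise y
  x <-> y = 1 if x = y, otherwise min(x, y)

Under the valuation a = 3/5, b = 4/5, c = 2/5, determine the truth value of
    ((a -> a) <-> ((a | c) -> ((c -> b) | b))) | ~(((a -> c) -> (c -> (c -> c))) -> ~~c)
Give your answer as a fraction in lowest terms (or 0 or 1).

a -> a = 3/5 -> 3/5 = 1
a | c = 3/5 | 2/5 = 3/5
c -> b = 2/5 -> 4/5 = 1
(c -> b) | b = 1 | 4/5 = 1
(a | c) -> ((c -> b) | b) = 3/5 -> 1 = 1
(a -> a) <-> ((a | c) -> ((c -> b) | b)) = 1 <-> 1 = 1
a -> c = 3/5 -> 2/5 = 2/5
c -> c = 2/5 -> 2/5 = 1
c -> (c -> c) = 2/5 -> 1 = 1
(a -> c) -> (c -> (c -> c)) = 2/5 -> 1 = 1
~c = ~2/5 = 0
~~c = ~0 = 1
((a -> c) -> (c -> (c -> c))) -> ~~c = 1 -> 1 = 1
~(((a -> c) -> (c -> (c -> c))) -> ~~c) = ~1 = 0
((a -> a) <-> ((a | c) -> ((c -> b) | b))) | ~(((a -> c) -> (c -> (c -> c))) -> ~~c) = 1 | 0 = 1

1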